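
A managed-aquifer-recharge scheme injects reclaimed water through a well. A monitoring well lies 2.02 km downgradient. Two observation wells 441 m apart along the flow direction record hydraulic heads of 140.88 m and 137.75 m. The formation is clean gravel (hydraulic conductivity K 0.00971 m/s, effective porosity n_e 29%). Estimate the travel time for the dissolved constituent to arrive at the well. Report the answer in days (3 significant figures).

98.4 days

Hydraulic gradient i = (140.88 − 137.75) / 441 = 3.13 / 441 = 0.007098
K = 0.00971 m/s × 86400 s/d = 838.9 m/d
Darcy flux q = K·i = 838.9 × 0.007098 = 5.954 m/d
v = Ki/n = 838.9·0.007098/0.29 = 20.53 m/d
L = 2.02 km = 2020 m
t = L / v = 2020 / 20.53 = 98.38 d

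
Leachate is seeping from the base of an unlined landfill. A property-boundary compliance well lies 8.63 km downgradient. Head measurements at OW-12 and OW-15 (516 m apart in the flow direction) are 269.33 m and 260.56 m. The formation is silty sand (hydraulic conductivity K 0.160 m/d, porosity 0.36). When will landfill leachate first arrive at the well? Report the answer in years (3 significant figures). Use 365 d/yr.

Hydraulic gradient i = (269.33 − 260.56) / 516 = 8.77 / 516 = 0.01700
q = Ki = 0.160 × 0.01700 = 0.002719 m/d
Average linear velocity = 0.002719 / 0.36 = 0.007554 m/d
L = 8.63 km = 8630 m
t = L / v = 8630 / 0.007554 = 1.142e6 d
   = 1.142e6 / 365 = 3130 yr

3130 years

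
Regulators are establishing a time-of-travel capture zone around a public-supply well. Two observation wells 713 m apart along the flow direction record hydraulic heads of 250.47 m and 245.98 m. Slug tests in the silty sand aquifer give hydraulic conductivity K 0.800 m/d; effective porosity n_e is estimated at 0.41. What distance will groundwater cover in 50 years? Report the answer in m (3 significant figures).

Hydraulic gradient i = (250.47 − 245.98) / 713 = 4.49 / 713 = 0.006297
Specific discharge q = 0.800 × 0.006297 = 0.005038 m/d
v_s = q/n_e = 0.005038/0.41 = 0.01229 m/d
T = 50 yr × 365 = 18250 d
L = v × T = 0.01229 × 18250 = 224.2 m

224 m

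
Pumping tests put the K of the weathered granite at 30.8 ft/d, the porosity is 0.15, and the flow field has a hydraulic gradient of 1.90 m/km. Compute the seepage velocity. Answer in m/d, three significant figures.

K = 30.8 ft/d × 0.3048 = 9.388 m/d
q = Ki = 9.388 × 0.0019 = 0.01784 m/d
Average linear velocity = 0.01784 / 0.15 = 0.1189 m/d

0.119 m/d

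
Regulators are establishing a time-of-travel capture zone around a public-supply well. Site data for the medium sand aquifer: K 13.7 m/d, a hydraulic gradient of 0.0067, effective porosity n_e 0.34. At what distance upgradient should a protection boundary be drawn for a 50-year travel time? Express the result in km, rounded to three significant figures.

4.93 km

q = Ki = 13.7 × 0.0067 = 0.09179 m/d
Seepage velocity v = q / n = 0.09179 / 0.34 = 0.2700 m/d
T = 50 yr × 365 = 18250 d
L = v × T = 0.2700 × 18250 = 4927 m
   = 4.93 km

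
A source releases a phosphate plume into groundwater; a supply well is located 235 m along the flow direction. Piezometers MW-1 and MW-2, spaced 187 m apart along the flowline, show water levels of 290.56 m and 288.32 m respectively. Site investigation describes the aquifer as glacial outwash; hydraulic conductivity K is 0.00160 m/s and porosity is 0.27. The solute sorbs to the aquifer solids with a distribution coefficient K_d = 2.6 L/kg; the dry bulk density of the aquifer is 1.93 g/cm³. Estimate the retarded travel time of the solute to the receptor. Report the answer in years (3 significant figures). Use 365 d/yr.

Hydraulic gradient i = (290.56 − 288.32) / 187 = 2.24 / 187 = 0.01198
K = 0.00160 m/s × 86400 s/d = 138.2 m/d
Darcy flux q = K·i = 138.2 × 0.01198 = 1.656 m/d
v_s = q/n_e = 1.656/0.27 = 6.133 m/d
Retardation R = 1 + ρ_b·K_d/n = 1 + 1.93×2.6/0.27 = 19.59
Contaminant velocity v_c = v/R = 6.133/19.59 = 0.3131 m/d
t = L/v_c = 235/0.3131 = 750.4 d
   = 750.4/365 = 2.06 yr

2.06 years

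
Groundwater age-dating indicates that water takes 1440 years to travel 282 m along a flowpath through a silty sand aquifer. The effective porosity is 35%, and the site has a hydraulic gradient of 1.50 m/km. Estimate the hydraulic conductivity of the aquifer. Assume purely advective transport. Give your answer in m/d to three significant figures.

t = 1440 years = 525600 d
v = L / t = 282 / 525600 = 5.365e-4 m/d
K = v · n / i = 5.365e-4 × 0.35 / 0.0015 = 0.125 m/d

0.125 m/d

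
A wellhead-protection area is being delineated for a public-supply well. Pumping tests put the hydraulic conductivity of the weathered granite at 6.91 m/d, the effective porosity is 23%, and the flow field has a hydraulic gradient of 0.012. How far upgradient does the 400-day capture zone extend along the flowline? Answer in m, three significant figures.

144 m

q = Ki = 6.91 × 0.012 = 0.08292 m/d
Average linear velocity = 0.08292 / 0.23 = 0.3605 m/d
L = v × T = 0.3605 × 400 = 144.2 m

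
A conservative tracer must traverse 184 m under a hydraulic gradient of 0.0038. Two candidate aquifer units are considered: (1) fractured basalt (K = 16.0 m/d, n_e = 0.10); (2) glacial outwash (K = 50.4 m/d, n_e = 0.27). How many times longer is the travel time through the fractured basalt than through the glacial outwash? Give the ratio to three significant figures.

1.17

Unit 1 (fractured basalt): v = 16.0×0.0038/0.10 = 0.6080 m/d, t = 184/0.6080 = 302.6 d
Unit 2 (glacial outwash): v = 50.4×0.0038/0.27 = 0.7093 m/d, t = 184/0.7093 = 259.4 d
t(fractured basalt) / t(glacial outwash) = 302.6/259.4 = 1.17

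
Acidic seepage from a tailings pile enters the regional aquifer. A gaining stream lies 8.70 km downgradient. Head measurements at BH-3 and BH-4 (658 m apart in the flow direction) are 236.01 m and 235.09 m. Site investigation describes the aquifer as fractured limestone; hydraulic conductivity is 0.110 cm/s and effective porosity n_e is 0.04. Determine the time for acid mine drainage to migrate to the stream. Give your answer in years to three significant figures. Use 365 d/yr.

7.17 years

Hydraulic gradient i = (236.01 − 235.09) / 658 = 0.92 / 658 = 0.001398
K = 0.110 cm/s × 864 = 95.04 m/d
Darcy flux q = K·i = 95.04 × 0.001398 = 0.1329 m/d
v_s = q/n_e = 0.1329/0.04 = 3.322 m/d
L = 8.70 km = 8700 m
t = L / v = 8700 / 3.322 = 2619 d
   = 2619 / 365 = 7.17 yr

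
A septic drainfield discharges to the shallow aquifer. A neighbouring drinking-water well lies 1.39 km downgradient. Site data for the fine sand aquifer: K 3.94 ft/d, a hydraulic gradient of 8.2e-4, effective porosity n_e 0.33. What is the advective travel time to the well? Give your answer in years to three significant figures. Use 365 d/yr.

1280 years

K = 3.94 ft/d × 0.3048 = 1.201 m/d
q = Ki = 1.201 × 8.2e-4 = 9.847e-4 m/d
v = Ki/n = 1.201·8.2e-4/0.33 = 0.002984 m/d
L = 1.39 km = 1390 m
t = L / v = 1390 / 0.002984 = 465800 d
   = 465800 / 365 = 1280 yr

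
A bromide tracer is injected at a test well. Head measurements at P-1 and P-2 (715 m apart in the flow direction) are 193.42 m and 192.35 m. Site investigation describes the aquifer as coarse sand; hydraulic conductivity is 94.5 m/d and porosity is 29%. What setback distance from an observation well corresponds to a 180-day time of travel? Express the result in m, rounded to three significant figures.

Hydraulic gradient i = (193.42 − 192.35) / 715 = 1.07 / 715 = 0.001497
Specific discharge q = 94.5 × 0.001497 = 0.1414 m/d
Seepage velocity v = q / n = 0.1414 / 0.29 = 0.4877 m/d
L = v × T = 0.4877 × 180 = 87.78 m

87.8 m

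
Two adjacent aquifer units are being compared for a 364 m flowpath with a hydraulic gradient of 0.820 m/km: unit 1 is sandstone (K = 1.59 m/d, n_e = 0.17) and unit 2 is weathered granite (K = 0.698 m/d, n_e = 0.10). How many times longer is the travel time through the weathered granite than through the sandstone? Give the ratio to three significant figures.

1.34

Unit 1 (sandstone): v = 1.59×8.2e-4/0.17 = 0.007669 m/d, t = 364/0.007669 = 47460 d
Unit 2 (weathered granite): v = 0.698×8.2e-4/0.10 = 0.005724 m/d, t = 364/0.005724 = 63600 d
t(weathered granite) / t(sandstone) = 63600/47460 = 1.34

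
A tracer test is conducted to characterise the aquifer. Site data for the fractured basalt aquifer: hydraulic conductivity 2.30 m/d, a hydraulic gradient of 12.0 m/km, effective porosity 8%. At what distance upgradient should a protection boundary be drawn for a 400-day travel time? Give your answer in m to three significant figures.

Darcy flux q = K·i = 2.30 × 0.012 = 0.02760 m/d
v_s = q/n_e = 0.02760/0.08 = 0.3450 m/d
L = v × T = 0.3450 × 400 = 138.0 m

138 m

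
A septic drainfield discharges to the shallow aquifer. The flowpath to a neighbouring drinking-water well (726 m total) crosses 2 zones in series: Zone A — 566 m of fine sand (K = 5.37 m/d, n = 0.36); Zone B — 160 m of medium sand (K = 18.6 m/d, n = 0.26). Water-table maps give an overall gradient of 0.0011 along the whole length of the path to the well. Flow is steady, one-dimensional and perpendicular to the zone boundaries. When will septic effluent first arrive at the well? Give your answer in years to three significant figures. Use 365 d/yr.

96.0 years

For zones in series the flux q is common to all zones; the equivalent conductivity is the harmonic (thickness-weighted) mean, K_eq = L_total / Σ(L_j/K_j).
Σ(L/K) = 566/5.37 + 160/18.6 = 105.4 + 8.602 = 114.0 d
K_eq = L_total / Σ(L/K) = 726 / 114.0 = 6.368 m/d
q = K_eq · i = 6.368 × 0.0011 = 0.007005 m/d (same in every zone)
Zone A: v = q/n = 0.007005/0.36 = 0.01946 m/d → t_A = 566/0.01946 = 29090 d
Zone B: v = q/n = 0.007005/0.26 = 0.02694 m/d → t_B = 160/0.02694 = 5939 d
Total t = 29090 + 5939 = 35030 d
   = 35030 / 365 = 96.0 yr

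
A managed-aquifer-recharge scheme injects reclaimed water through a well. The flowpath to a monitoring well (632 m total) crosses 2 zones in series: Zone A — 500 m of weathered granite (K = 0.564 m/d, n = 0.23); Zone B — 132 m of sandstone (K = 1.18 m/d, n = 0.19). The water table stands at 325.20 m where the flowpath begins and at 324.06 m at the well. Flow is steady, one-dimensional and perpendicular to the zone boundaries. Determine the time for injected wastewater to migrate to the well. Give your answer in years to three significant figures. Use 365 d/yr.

Total head drop ΔH = 325.20 − 324.06 = 1.14 m
Steady 1-D flow in series ⇒ the Darcy flux q is identical in every zone and the zone head losses add (resistances L/K in series).
Σ(L/K) = 500/0.564 + 132/1.18 = 886.5 + 111.9 = 998.4 d
q = ΔH / Σ(L/K) = 1.14 / 998.4 = 0.001142 m/d (same in every zone)
Zone A: v = q/n = 0.001142/0.23 = 0.004965 m/d → t_A = 500/0.004965 = 100700 d
Zone B: v = q/n = 0.001142/0.19 = 0.006010 m/d → t_B = 132/0.006010 = 21960 d
Total t = 100700 + 21960 = 122700 d
   = 122700 / 365 = 336 yr

336 years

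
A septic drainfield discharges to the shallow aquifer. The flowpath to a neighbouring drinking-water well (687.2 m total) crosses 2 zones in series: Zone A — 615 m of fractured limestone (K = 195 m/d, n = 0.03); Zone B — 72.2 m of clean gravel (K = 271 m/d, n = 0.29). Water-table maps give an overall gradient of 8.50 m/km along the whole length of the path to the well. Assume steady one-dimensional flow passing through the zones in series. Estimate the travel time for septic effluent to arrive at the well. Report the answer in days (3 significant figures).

Continuity: the same q passes through each zone, so ΔH = q·Σ(L_j/K_j) — the zones act as resistances in series.
Σ(L/K) = 615/195 + 72.2/271 = 3.154 + 0.2664 = 3.420 d
K_eq = L_total / Σ(L/K) = 687.2 / 3.420 = 200.9 m/d
q = K_eq · i = 200.9 × 0.0085 = 1.708 m/d (same in every zone)
Zone A: v = q/n = 1.708/0.03 = 56.93 m/d → t_A = 615/56.93 = 10.80 d
Zone B: v = q/n = 1.708/0.29 = 5.889 m/d → t_B = 72.2/5.889 = 12.26 d
Total t = 10.80 + 12.26 = 23.06 d

23.1 days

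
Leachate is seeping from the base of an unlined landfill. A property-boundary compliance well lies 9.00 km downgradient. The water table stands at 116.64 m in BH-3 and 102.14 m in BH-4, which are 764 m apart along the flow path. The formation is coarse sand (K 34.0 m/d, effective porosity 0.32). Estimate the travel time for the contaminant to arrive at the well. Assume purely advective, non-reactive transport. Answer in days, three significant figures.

4460 days

Hydraulic gradient i = (116.64 − 102.14) / 764 = 14.50 / 764 = 0.01898
q = Ki = 34.0 × 0.01898 = 0.6453 m/d
v_s = q/n_e = 0.6453/0.32 = 2.017 m/d
L = 9.00 km = 9000 m
t = L / v = 9000 / 2.017 = 4463 d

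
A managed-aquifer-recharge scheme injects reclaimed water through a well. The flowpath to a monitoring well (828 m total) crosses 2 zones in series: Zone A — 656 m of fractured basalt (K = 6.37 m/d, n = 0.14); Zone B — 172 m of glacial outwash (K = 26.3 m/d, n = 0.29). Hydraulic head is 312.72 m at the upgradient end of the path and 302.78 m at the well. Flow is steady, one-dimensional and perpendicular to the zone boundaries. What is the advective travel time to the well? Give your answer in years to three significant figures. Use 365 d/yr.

4.28 years

Total head drop ΔH = 312.72 − 302.78 = 9.94 m
Steady 1-D flow in series ⇒ the Darcy flux q is identical in every zone and the zone head losses add (resistances L/K in series).
Σ(L/K) = 656/6.37 + 172/26.3 = 103.0 + 6.540 = 109.5 d
q = ΔH / Σ(L/K) = 9.94 / 109.5 = 0.09076 m/d (same in every zone)
Zone A: v = q/n = 0.09076/0.14 = 0.6483 m/d → t_A = 656/0.6483 = 1012 d
Zone B: v = q/n = 0.09076/0.29 = 0.3130 m/d → t_B = 172/0.3130 = 549.6 d
Total t = 1012 + 549.6 = 1562 d
   = 1562 / 365 = 4.28 yr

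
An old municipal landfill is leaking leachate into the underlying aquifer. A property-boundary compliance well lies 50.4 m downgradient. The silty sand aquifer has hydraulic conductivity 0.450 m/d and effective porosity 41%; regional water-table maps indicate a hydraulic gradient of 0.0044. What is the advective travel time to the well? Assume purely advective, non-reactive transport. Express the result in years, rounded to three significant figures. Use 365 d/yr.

28.6 years

Specific discharge q = 0.450 × 0.0044 = 0.001980 m/d
v_s = q/n_e = 0.001980/0.41 = 0.004829 m/d
t = L / v = 50.4 / 0.004829 = 10440 d
   = 10440 / 365 = 28.6 yr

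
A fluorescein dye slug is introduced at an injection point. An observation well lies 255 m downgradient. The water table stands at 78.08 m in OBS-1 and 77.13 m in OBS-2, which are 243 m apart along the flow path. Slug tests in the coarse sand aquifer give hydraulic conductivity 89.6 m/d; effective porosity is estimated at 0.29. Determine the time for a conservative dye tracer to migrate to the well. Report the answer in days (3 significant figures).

211 days

Hydraulic gradient i = (78.08 − 77.13) / 243 = 0.95 / 243 = 0.003909
Specific discharge q = 89.6 × 0.003909 = 0.3503 m/d
Average linear velocity = 0.3503 / 0.29 = 1.208 m/d
t = L / v = 255 / 1.208 = 211.1 d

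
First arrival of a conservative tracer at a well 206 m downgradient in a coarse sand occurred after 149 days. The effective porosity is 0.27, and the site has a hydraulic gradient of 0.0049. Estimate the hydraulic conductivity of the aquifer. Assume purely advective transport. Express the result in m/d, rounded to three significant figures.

76.2 m/d

v = L / t = 206 / 149 = 1.383 m/d
K = v · n / i = 1.383 × 0.27 / 0.0049 = 76.2 m/d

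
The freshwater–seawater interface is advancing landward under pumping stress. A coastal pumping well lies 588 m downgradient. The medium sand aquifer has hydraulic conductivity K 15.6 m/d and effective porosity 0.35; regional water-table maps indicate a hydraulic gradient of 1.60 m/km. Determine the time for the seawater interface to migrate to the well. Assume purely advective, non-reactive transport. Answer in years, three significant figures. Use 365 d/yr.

22.6 years

q = Ki = 15.6 × 0.0016 = 0.02496 m/d
Average linear velocity = 0.02496 / 0.35 = 0.07131 m/d
t = L / v = 588 / 0.07131 = 8245 d
   = 8245 / 365 = 22.6 yr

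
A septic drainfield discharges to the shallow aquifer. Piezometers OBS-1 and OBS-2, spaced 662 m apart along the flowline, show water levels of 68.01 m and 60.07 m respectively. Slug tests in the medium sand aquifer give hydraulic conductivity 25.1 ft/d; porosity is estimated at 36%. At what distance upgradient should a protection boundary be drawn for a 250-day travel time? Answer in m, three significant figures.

63.7 m

Hydraulic gradient i = (68.01 − 60.07) / 662 = 7.94 / 662 = 0.01199
K = 25.1 ft/d × 0.3048 = 7.650 m/d
q = Ki = 7.650 × 0.01199 = 0.09176 m/d
v_s = q/n_e = 0.09176/0.36 = 0.2549 m/d
L = v × T = 0.2549 × 250 = 63.72 m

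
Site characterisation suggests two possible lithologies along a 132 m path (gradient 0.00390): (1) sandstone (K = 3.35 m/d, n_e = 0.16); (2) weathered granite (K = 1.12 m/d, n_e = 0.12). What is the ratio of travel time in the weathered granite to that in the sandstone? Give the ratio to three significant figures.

2.24

Unit 1 (sandstone): v = 3.35×0.0039/0.16 = 0.08166 m/d, t = 132/0.08166 = 1617 d
Unit 2 (weathered granite): v = 1.12×0.0039/0.12 = 0.03640 m/d, t = 132/0.03640 = 3626 d
t(weathered granite) / t(sandstone) = 3626/1617 = 2.24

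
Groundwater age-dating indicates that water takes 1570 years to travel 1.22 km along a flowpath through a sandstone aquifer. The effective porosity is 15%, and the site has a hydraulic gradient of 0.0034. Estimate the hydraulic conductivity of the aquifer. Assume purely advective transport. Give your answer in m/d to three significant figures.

0.0939 m/d

t = 1570 years = 573100 d
L = 1.22 km = 1220 m
v = L / t = 1220 / 573100 = 0.002129 m/d
K = v · n / i = 0.002129 × 0.15 / 0.0034 = 0.0939 m/d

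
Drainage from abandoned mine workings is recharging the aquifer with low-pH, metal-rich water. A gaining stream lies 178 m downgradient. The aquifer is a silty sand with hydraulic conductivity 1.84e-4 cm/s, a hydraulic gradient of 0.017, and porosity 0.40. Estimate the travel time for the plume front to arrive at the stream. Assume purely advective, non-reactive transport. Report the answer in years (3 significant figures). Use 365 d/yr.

72.2 years

K = 1.84e-4 cm/s × 864 = 0.1590 m/d
Darcy flux q = K·i = 0.1590 × 0.017 = 0.002703 m/d
v_s = q/n_e = 0.002703/0.40 = 0.006756 m/d
t = L / v = 178 / 0.006756 = 26350 d
   = 26350 / 365 = 72.2 yr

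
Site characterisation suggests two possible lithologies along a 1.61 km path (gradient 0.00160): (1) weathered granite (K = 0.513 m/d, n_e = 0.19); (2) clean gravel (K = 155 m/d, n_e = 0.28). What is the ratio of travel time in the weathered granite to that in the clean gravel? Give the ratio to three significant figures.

205

Unit 1 (weathered granite): v = 0.513×0.0016/0.19 = 0.004320 m/d, t = 1610/0.004320 = 372700 d
Unit 2 (clean gravel): v = 155×0.0016/0.28 = 0.8857 m/d, t = 1610/0.8857 = 1818 d
t(weathered granite) / t(clean gravel) = 372700/1818 = 205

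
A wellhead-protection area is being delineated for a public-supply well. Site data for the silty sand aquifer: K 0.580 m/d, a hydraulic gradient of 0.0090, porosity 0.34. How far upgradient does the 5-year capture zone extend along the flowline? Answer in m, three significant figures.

28.0 m

Specific discharge q = 0.580 × 0.0090 = 0.005220 m/d
Average linear velocity = 0.005220 / 0.34 = 0.01535 m/d
T = 5 yr × 365 = 1825 d
L = v × T = 0.01535 × 1825 = 28.02 m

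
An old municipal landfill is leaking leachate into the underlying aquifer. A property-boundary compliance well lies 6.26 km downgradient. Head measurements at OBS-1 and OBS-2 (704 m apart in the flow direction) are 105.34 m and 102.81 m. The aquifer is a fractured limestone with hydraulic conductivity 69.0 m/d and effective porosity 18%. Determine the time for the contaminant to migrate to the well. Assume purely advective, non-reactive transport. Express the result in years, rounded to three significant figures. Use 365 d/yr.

12.4 years

Hydraulic gradient i = (105.34 − 102.81) / 704 = 2.53 / 704 = 0.003594
Specific discharge q = 69.0 × 0.003594 = 0.2480 m/d
Seepage velocity v = q / n = 0.2480 / 0.18 = 1.378 m/d
L = 6.26 km = 6260 m
t = L / v = 6260 / 1.378 = 4544 d
   = 4544 / 365 = 12.4 yr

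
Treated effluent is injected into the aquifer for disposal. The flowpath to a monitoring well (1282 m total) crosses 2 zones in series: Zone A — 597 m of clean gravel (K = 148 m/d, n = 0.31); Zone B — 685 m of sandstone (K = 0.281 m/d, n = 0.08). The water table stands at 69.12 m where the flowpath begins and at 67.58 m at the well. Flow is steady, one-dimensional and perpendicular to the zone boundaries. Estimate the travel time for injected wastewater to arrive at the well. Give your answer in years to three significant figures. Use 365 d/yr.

Total head drop ΔH = 69.12 − 67.58 = 1.54 m
Continuity: the same q passes through each zone, so ΔH = q·Σ(L_j/K_j) — the zones act as resistances in series.
Σ(L/K) = 597/148 + 685/0.281 = 4.034 + 2438 = 2442 d
q = ΔH / Σ(L/K) = 1.54 / 2442 = 6.307e-4 m/d (same in every zone)
Zone A: v = q/n = 6.307e-4/0.31 = 0.002034 m/d → t_A = 597/0.002034 = 293400 d
Zone B: v = q/n = 6.307e-4/0.08 = 0.007884 m/d → t_B = 685/0.007884 = 86890 d
Total t = 293400 + 86890 = 380300 d
   = 380300 / 365 = 1040 yr

1040 years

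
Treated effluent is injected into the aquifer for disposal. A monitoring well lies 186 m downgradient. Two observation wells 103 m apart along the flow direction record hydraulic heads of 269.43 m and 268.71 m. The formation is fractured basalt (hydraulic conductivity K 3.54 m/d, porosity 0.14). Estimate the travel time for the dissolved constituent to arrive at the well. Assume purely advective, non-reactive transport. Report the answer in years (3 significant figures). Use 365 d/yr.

Hydraulic gradient i = (269.43 − 268.71) / 103 = 0.72 / 103 = 0.006990
Specific discharge q = 3.54 × 0.006990 = 0.02475 m/d
v = Ki/n = 3.54·0.006990/0.14 = 0.1768 m/d
t = L / v = 186 / 0.1768 = 1052 d
   = 1052 / 365 = 2.88 yr

2.88 years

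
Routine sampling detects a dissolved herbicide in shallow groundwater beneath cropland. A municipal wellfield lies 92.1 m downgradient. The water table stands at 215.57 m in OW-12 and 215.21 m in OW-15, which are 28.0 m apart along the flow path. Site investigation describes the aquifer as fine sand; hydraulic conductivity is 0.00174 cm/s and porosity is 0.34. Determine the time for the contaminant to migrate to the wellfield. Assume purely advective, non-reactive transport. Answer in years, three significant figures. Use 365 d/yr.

4.44 years

Hydraulic gradient i = (215.57 − 215.21) / 28.0 = 0.36 / 28.0 = 0.01286
K = 0.00174 cm/s × 864 = 1.503 m/d
Darcy flux q = K·i = 1.503 × 0.01286 = 0.01933 m/d
v_s = q/n_e = 0.01933/0.34 = 0.05685 m/d
t = L / v = 92.1 / 0.05685 = 1620 d
   = 1620 / 365 = 4.44 yr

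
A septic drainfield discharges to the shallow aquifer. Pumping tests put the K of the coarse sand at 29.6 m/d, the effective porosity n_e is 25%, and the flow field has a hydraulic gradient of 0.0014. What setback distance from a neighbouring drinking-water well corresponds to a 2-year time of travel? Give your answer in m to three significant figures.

121 m

Specific discharge q = 29.6 × 0.0014 = 0.04144 m/d
Seepage velocity v = q / n = 0.04144 / 0.25 = 0.1658 m/d
T = 2 yr × 365 = 730 d
L = v × T = 0.1658 × 730 = 121.0 m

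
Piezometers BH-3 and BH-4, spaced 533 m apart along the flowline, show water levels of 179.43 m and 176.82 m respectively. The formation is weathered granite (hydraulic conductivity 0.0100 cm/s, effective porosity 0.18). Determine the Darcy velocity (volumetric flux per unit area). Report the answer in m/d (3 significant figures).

Hydraulic gradient i = (179.43 − 176.82) / 533 = 2.61 / 533 = 0.004897
K = 0.0100 cm/s × 864 = 8.640 m/d
q = Ki = 8.640 × 0.004897 = 0.04231 m/d

0.0423 m/d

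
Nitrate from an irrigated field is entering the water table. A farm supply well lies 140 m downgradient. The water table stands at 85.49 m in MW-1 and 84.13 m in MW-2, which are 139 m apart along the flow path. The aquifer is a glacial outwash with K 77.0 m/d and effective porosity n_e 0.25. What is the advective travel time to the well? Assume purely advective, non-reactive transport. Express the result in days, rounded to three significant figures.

Hydraulic gradient i = (85.49 − 84.13) / 139 = 1.36 / 139 = 0.009784
Darcy flux q = K·i = 77.0 × 0.009784 = 0.7534 m/d
v_s = q/n_e = 0.7534/0.25 = 3.014 m/d
t = L / v = 140 / 3.014 = 46.46 d

46.5 days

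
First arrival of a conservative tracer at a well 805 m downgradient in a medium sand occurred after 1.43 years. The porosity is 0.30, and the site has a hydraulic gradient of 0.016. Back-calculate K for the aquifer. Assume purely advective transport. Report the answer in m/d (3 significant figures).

28.9 m/d

t = 1.43 years = 521.9 d
v = L / t = 805 / 521.9 = 1.542 m/d
K = v · n / i = 1.542 × 0.30 / 0.016 = 28.9 m/d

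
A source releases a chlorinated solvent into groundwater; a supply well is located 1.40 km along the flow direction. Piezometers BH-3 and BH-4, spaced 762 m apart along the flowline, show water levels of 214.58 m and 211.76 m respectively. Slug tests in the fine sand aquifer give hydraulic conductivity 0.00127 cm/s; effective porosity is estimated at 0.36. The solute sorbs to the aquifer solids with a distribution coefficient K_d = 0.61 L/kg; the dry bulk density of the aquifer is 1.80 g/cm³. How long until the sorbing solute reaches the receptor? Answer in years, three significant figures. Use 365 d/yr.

Hydraulic gradient i = (214.58 − 211.76) / 762 = 2.82 / 762 = 0.003701
K = 0.00127 cm/s × 864 = 1.097 m/d
q = Ki = 1.097 × 0.003701 = 0.004061 m/d
Seepage velocity v = q / n = 0.004061 / 0.36 = 0.01128 m/d
Retardation R = 1 + ρ_b·K_d/n = 1 + 1.80×0.61/0.36 = 4.050
Contaminant velocity v_c = v/R = 0.01128/4.050 = 0.002785 m/d
L = 1.40 km = 1400 m
t = L/v_c = 1400/0.002785 = 502700 d
   = 502700/365 = 1380 yr

1380 years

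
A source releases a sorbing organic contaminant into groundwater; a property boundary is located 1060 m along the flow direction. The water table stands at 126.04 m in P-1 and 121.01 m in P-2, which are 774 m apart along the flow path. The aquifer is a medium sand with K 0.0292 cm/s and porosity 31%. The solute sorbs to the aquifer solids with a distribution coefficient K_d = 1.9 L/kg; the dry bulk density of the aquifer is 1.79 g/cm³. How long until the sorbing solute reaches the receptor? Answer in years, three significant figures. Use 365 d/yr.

Hydraulic gradient i = (126.04 − 121.01) / 774 = 5.03 / 774 = 0.006499
K = 0.0292 cm/s × 864 = 25.23 m/d
q = Ki = 25.23 × 0.006499 = 0.1640 m/d
Seepage velocity v = q / n = 0.1640 / 0.31 = 0.5289 m/d
Retardation R = 1 + ρ_b·K_d/n = 1 + 1.79×1.9/0.31 = 11.97
Contaminant velocity v_c = v/R = 0.5289/11.97 = 0.04418 m/d
t = L/v_c = 1060/0.04418 = 23990 d
   = 23990/365 = 65.7 yr

65.7 years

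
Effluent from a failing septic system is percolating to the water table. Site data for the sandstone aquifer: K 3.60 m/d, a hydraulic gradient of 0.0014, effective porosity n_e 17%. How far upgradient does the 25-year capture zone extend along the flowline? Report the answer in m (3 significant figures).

271 m

Darcy flux q = K·i = 3.60 × 0.0014 = 0.005040 m/d
v_s = q/n_e = 0.005040/0.17 = 0.02965 m/d
T = 25 yr × 365 = 9125 d
L = v × T = 0.02965 × 9125 = 270.5 m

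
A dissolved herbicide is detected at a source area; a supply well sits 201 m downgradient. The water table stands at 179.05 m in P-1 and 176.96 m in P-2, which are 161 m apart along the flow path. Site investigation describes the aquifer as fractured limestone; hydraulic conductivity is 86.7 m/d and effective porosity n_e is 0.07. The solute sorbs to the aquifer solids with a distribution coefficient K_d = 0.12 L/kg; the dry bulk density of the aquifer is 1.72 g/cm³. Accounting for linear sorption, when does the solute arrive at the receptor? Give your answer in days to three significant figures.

Hydraulic gradient i = (179.05 − 176.96) / 161 = 2.09 / 161 = 0.01298
Darcy flux q = K·i = 86.7 × 0.01298 = 1.125 m/d
v = Ki/n = 86.7·0.01298/0.07 = 16.08 m/d
Retardation R = 1 + ρ_b·K_d/n = 1 + 1.72×0.12/0.07 = 3.949
Contaminant velocity v_c = v/R = 16.08/3.949 = 4.072 m/d
t = L/v_c = 201/4.072 = 49.36 d

49.4 days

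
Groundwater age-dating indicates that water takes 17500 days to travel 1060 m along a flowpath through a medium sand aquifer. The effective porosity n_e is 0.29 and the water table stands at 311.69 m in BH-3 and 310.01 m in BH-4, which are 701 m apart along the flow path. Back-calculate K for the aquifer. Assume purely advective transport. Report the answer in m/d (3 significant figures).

Hydraulic gradient i = (311.69 − 310.01) / 701 = 1.68 / 701 = 0.002397
v = L / t = 1060 / 17500 = 0.06057 m/d
K = v · n / i = 0.06057 × 0.29 / 0.002397 = 7.33 m/d

7.33 m/d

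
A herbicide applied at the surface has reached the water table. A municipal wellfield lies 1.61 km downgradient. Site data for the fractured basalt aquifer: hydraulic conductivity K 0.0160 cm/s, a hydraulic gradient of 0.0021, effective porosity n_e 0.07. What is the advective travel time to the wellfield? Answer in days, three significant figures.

3880 days

K = 0.0160 cm/s × 864 = 13.82 m/d
Specific discharge q = 13.82 × 0.0021 = 0.02903 m/d
Seepage velocity v = q / n = 0.02903 / 0.07 = 0.4147 m/d
L = 1.61 km = 1610 m
t = L / v = 1610 / 0.4147 = 3882 d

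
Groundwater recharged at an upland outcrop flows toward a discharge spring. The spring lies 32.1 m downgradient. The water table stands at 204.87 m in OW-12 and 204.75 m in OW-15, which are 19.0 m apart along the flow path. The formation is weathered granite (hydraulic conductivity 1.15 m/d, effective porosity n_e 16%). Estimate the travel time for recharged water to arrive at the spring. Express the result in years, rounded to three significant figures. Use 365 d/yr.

1.94 years

Hydraulic gradient i = (204.87 − 204.75) / 19.0 = 0.12 / 19.0 = 0.006316
q = Ki = 1.15 × 0.006316 = 0.007263 m/d
v = Ki/n = 1.15·0.006316/0.16 = 0.04539 m/d
t = L / v = 32.1 / 0.04539 = 707.1 d
   = 707.1 / 365 = 1.94 yr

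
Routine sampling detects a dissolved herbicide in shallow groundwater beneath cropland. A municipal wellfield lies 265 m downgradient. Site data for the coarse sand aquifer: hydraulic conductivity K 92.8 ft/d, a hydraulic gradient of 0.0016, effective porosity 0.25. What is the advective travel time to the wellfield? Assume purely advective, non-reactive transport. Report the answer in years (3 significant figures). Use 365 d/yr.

K = 92.8 ft/d × 0.3048 = 28.29 m/d
q = Ki = 28.29 × 0.0016 = 0.04526 m/d
v = Ki/n = 28.29·0.0016/0.25 = 0.1810 m/d
t = L / v = 265 / 0.1810 = 1464 d
   = 1464 / 365 = 4.01 yr

4.01 years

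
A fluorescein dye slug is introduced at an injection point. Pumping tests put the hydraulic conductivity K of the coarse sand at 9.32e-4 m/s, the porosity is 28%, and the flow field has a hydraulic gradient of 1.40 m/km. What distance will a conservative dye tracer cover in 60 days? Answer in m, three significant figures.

K = 9.32e-4 m/s × 86400 s/d = 80.52 m/d
Darcy flux q = K·i = 80.52 × 0.0014 = 0.1127 m/d
v_s = q/n_e = 0.1127/0.28 = 0.4026 m/d
L = v × T = 0.4026 × 60 = 24.16 m

24.2 m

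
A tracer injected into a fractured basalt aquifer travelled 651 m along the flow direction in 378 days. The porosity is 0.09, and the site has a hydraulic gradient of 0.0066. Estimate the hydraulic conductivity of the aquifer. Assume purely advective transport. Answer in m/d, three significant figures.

v = L / t = 651 / 378 = 1.722 m/d
K = v · n / i = 1.722 × 0.09 / 0.0066 = 23.5 m/d

23.5 m/d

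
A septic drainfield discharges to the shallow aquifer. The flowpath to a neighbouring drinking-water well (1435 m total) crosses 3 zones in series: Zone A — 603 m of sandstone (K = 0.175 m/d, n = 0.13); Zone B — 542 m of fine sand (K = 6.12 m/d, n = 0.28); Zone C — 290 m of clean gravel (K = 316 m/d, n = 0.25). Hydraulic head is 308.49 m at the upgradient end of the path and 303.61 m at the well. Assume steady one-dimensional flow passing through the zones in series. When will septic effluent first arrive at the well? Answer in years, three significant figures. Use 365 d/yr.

601 years

Total head drop ΔH = 308.49 − 303.61 = 4.88 m
Steady 1-D flow in series ⇒ the Darcy flux q is identical in every zone and the zone head losses add (resistances L/K in series).
Σ(L/K) = 603/0.175 + 542/6.12 + 290/316 = 3446 + 88.56 + 0.9177 = 3535 d
q = ΔH / Σ(L/K) = 4.88 / 3535 = 0.001380 m/d (same in every zone)
Zone A: v = q/n = 0.001380/0.13 = 0.01062 m/d → t_A = 603/0.01062 = 56790 d
Zone B: v = q/n = 0.001380/0.28 = 0.004930 m/d → t_B = 542/0.004930 = 109900 d
Zone C: v = q/n = 0.001380/0.25 = 0.005522 m/d → t_C = 290/0.005522 = 52520 d
Total t = 56790 + 109900 + 52520 = 219200 d
   = 219200 / 365 = 601 yr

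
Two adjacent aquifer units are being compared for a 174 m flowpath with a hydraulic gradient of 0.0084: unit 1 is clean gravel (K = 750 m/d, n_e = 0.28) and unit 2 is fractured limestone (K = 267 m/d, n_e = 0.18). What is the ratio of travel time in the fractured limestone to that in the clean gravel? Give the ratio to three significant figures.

1.81

Unit 1 (clean gravel): v = 750×0.0084/0.28 = 22.50 m/d, t = 174/22.50 = 7.733 d
Unit 2 (fractured limestone): v = 267×0.0084/0.18 = 12.46 m/d, t = 174/12.46 = 13.96 d
t(fractured limestone) / t(clean gravel) = 13.96/7.733 = 1.81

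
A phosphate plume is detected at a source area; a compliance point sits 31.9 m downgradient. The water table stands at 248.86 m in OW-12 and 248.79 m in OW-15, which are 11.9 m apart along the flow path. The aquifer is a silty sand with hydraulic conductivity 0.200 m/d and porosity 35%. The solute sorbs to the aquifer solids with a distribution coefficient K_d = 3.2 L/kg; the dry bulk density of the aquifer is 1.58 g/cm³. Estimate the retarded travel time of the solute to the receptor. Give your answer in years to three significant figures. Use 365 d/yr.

Hydraulic gradient i = (248.86 − 248.79) / 11.9 = 0.07 / 11.9 = 0.005882
Darcy flux q = K·i = 0.200 × 0.005882 = 0.001176 m/d
v_s = q/n_e = 0.001176/0.35 = 0.003361 m/d
Retardation R = 1 + ρ_b·K_d/n = 1 + 1.58×3.2/0.35 = 15.45
Contaminant velocity v_c = v/R = 0.003361/15.45 = 2.176e-4 m/d
t = L/v_c = 31.9/2.176e-4 = 146600 d
   = 146600/365 = 402 yr

402 years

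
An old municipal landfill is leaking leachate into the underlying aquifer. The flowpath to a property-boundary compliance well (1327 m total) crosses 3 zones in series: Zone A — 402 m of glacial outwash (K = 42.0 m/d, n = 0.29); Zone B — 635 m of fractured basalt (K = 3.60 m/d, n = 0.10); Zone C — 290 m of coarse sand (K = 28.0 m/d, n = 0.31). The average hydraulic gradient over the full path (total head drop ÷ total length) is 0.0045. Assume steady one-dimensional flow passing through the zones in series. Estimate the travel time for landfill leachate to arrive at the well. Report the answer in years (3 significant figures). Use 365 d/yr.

For zones in series the flux q is common to all zones; the equivalent conductivity is the harmonic (thickness-weighted) mean, K_eq = L_total / Σ(L_j/K_j).
Σ(L/K) = 402/42.0 + 635/3.60 + 290/28.0 = 9.571 + 176.4 + 10.36 = 196.3 d
K_eq = L_total / Σ(L/K) = 1327 / 196.3 = 6.759 m/d
q = K_eq · i = 6.759 × 0.0045 = 0.03042 m/d (same in every zone)
Zone A: v = q/n = 0.03042/0.29 = 0.1049 m/d → t_A = 402/0.1049 = 3833 d
Zone B: v = q/n = 0.03042/0.10 = 0.3042 m/d → t_B = 635/0.3042 = 2088 d
Zone C: v = q/n = 0.03042/0.31 = 0.09812 m/d → t_C = 290/0.09812 = 2956 d
Total t = 3833 + 2088 + 2956 = 8876 d
   = 8876 / 365 = 24.3 yr

24.3 years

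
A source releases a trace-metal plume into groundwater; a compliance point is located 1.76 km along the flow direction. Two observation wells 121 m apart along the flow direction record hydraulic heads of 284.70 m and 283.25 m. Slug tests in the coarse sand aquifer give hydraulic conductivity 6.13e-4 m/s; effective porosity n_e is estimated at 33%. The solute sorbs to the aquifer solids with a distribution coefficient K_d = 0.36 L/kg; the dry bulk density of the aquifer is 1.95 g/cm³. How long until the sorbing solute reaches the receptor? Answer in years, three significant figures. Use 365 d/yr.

7.84 years

Hydraulic gradient i = (284.70 − 283.25) / 121 = 1.45 / 121 = 0.01198
K = 6.13e-4 m/s × 86400 s/d = 52.96 m/d
Specific discharge q = 52.96 × 0.01198 = 0.6347 m/d
Seepage velocity v = q / n = 0.6347 / 0.33 = 1.923 m/d
Retardation R = 1 + ρ_b·K_d/n = 1 + 1.95×0.36/0.33 = 3.127
Contaminant velocity v_c = v/R = 1.923/3.127 = 0.6150 m/d
L = 1.76 km = 1760 m
t = L/v_c = 1760/0.6150 = 2862 d
   = 2862/365 = 7.84 yr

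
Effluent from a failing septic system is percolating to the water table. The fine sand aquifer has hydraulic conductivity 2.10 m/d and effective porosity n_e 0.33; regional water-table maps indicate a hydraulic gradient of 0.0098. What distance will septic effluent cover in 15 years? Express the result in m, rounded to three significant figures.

341 m

Specific discharge q = 2.10 × 0.0098 = 0.02058 m/d
Average linear velocity = 0.02058 / 0.33 = 0.06236 m/d
T = 15 yr × 365 = 5475 d
L = v × T = 0.06236 × 5475 = 341.4 m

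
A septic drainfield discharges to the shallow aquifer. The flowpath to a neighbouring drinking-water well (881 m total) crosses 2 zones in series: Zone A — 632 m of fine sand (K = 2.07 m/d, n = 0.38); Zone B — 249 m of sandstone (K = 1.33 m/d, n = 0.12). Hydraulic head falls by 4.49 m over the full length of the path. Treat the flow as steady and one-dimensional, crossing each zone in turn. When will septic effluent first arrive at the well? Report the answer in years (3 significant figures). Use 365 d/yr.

Continuity: the same q passes through each zone, so ΔH = q·Σ(L_j/K_j) — the zones act as resistances in series.
Σ(L/K) = 632/2.07 + 249/1.33 = 305.3 + 187.2 = 492.5 d
q = ΔH / Σ(L/K) = 4.49 / 492.5 = 0.009116 m/d (same in every zone)
Zone A: v = q/n = 0.009116/0.38 = 0.02399 m/d → t_A = 632/0.02399 = 26340 d
Zone B: v = q/n = 0.009116/0.12 = 0.07597 m/d → t_B = 249/0.07597 = 3278 d
Total t = 26340 + 3278 = 29620 d
   = 29620 / 365 = 81.2 yr

81.2 years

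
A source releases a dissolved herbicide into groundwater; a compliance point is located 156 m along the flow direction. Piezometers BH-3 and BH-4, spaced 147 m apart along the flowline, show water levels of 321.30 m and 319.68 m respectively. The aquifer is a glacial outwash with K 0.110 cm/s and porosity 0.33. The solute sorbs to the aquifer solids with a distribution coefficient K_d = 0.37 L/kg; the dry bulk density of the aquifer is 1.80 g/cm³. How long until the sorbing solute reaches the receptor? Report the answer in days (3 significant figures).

148 days

Hydraulic gradient i = (321.30 − 319.68) / 147 = 1.62 / 147 = 0.01102
K = 0.110 cm/s × 864 = 95.04 m/d
Darcy flux q = K·i = 95.04 × 0.01102 = 1.047 m/d
v = Ki/n = 95.04·0.01102/0.33 = 3.174 m/d
Retardation R = 1 + ρ_b·K_d/n = 1 + 1.80×0.37/0.33 = 3.018
Contaminant velocity v_c = v/R = 3.174/3.018 = 1.052 m/d
t = L/v_c = 156/1.052 = 148.3 d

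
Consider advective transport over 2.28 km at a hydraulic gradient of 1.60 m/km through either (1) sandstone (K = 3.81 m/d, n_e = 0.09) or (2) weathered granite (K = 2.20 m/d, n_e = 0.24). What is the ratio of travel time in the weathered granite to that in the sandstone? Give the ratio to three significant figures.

Unit 1 (sandstone): v = 3.81×0.0016/0.09 = 0.06773 m/d, t = 2280/0.06773 = 33660 d
Unit 2 (weathered granite): v = 2.20×0.0016/0.24 = 0.01467 m/d, t = 2280/0.01467 = 155500 d
t(weathered granite) / t(sandstone) = 155500/33660 = 4.62

4.62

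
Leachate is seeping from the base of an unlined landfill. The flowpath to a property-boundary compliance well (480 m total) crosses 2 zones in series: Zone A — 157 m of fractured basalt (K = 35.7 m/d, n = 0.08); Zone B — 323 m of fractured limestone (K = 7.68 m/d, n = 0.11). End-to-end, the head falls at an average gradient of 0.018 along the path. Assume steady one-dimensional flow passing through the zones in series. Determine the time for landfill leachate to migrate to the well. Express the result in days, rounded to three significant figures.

Steady 1-D flow in series ⇒ the Darcy flux q is identical in every zone and the zone head losses add (resistances L/K in series).
Σ(L/K) = 157/35.7 + 323/7.68 = 4.398 + 42.06 = 46.46 d
K_eq = L_total / Σ(L/K) = 480 / 46.46 = 10.33 m/d
q = K_eq · i = 10.33 × 0.018 = 0.1860 m/d (same in every zone)
Zone A: v = q/n = 0.1860/0.08 = 2.325 m/d → t_A = 157/2.325 = 67.53 d
Zone B: v = q/n = 0.1860/0.11 = 1.691 m/d → t_B = 323/1.691 = 191.0 d
Total t = 67.53 + 191.0 = 258.6 d

259 days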